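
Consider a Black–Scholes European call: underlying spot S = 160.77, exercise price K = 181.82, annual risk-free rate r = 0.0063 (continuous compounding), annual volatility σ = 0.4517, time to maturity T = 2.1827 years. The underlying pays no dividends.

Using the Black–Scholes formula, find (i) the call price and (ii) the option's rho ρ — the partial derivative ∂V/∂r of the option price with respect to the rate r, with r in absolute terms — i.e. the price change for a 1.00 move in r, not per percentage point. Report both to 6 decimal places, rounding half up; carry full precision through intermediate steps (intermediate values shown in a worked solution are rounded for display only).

price = 35.735930
ρ = 121.126312

σ√T = 0.4517·√2.1827 = 0.667340
d₁ = (ln(S/K) + (r+σ²/2)T) / (σ√T) = (ln(160.77/181.82) + (0.0063+0.4517²/2)·2.1827) / 0.667340 = (-0.123042 + 0.236422) / 0.667340 = 0.169898
d₂ = d₁ − σ√T = 0.169898 − 0.667340 = -0.497442
e^{−rT} = e^{−0.0063·2.1827} = 0.986343
N(d₁) = 0.567455,  N(d₂) = 0.309439
Call price V = S·N(d₁) − K·e^{−rT}·N(d₂) = 91.229728 − 55.493798 = 35.735930
ρ = K·T·e^{−rT}·N(d₂) = 121.126312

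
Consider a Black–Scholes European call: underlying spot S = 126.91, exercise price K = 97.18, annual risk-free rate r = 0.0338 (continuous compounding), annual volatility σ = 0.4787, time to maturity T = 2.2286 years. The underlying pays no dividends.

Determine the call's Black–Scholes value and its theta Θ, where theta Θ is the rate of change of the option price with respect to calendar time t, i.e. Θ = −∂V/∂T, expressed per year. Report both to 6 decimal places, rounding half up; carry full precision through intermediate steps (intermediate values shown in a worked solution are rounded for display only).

price = 51.910066
Θ = -7.393007

σ√T = 0.4787·√2.2286 = 0.714627
d₁ = (ln(S/K) + (r+σ²/2)T) / (σ√T) = (ln(126.91/97.18) + (0.0338+0.4787²/2)·2.2286) / 0.714627 = (0.266913 + 0.330673) / 0.714627 = 0.836221
d₂ = d₁ − σ√T = 0.836221 − 0.714627 = 0.121593
e^{−rT} = e^{−0.0338·2.2286} = 0.927440
N(d₁) = 0.798485,  N(d₂) = 0.548389
Call price V = S·N(d₁) − K·e^{−rT}·N(d₂) = 101.335678 − 49.425612 = 51.910066
φ(d₁) = (1/√(2π))·e^{−d₁²/2} = 0.281233
Θ = −S·φ(d₁)·σ/(2√T) − r·K·e^{−rT}·N(d₂) = −5.722422 − 1.670586 = -7.393007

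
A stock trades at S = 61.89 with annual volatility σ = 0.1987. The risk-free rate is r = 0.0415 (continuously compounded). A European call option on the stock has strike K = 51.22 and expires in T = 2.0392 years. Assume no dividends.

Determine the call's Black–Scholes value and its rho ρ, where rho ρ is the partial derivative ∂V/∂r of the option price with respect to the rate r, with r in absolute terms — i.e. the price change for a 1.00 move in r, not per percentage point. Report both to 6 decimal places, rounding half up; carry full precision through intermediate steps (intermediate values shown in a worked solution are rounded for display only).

σ√T = 0.1987·√2.0392 = 0.283745
d₁ = (ln(S/K) + (r+σ²/2)T) / (σ√T) = (ln(61.89/51.22) + (0.0415+0.1987²/2)·2.0392) / 0.283745 = (0.189229 + 0.124882) / 0.283745 = 1.107019
d₂ = d₁ − σ√T = 1.107019 − 0.283745 = 0.823275
e^{−rT} = e^{−0.0415·2.0392} = 0.918855
N(d₁) = 0.865857,  N(d₂) = 0.794824
Call price V = S·N(d₁) − K·e^{−rT}·N(d₂) = 53.587902 − 37.407409 = 16.180493
ρ = K·T·e^{−rT}·N(d₂) = 76.281188

price = 16.180493
ρ = 76.281188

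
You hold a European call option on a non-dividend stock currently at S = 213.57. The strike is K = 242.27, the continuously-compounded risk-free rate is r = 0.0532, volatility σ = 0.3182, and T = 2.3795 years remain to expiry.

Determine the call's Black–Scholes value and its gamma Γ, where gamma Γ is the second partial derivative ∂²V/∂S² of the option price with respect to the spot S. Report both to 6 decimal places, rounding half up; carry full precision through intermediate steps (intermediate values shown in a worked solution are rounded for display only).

price = 41.447997
Γ = 0.003692

σ√T = 0.3182·√2.3795 = 0.490843
d₁ = (ln(S/K) + (r+σ²/2)T) / (σ√T) = (ln(213.57/242.27) + (0.0532+0.3182²/2)·2.3795) / 0.490843 = (-0.126088 + 0.247053) / 0.490843 = 0.246443
d₂ = d₁ − σ√T = 0.246443 − 0.490843 = -0.244401
e^{−rT} = e^{−0.0532·2.3795} = 0.881095
N(d₁) = 0.597330,  N(d₂) = 0.403460
Call price V = S·N(d₁) − K·e^{−rT}·N(d₂) = 127.571834 − 86.123838 = 41.447997
φ(d₁) = (1/√(2π))·e^{−d₁²/2} = 0.387010
Γ = φ(d₁) / (S·σ·√T) = 0.003692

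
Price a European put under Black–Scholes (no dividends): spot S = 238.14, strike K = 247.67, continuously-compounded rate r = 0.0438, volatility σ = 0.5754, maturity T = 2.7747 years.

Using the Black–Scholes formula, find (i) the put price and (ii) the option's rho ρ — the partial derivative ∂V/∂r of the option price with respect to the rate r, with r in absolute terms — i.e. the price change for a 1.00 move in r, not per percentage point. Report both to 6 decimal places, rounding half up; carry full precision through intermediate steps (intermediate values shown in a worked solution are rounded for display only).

price = 75.106849
ρ = -397.381707

σ√T = 0.5754·√2.7747 = 0.958469
d₁ = (ln(S/K) + (r+σ²/2)T) / (σ√T) = (ln(238.14/247.67) + (0.0438+0.5754²/2)·2.7747) / 0.958469 = (-0.039238 + 0.580863) / 0.958469 = 0.565094
d₂ = d₁ − σ√T = 0.565094 − 0.958469 = -0.393375
e^{−rT} = e^{−0.0438·2.7747} = 0.885563
N(−d₁) = 0.286005,  N(−d₂) = 0.652979
Put price V = K·e^{−rT}·N(−d₂) − S·N(−d₁) = 143.216098 − 68.109249 = 75.106849
ρ = −K·T·e^{−rT}·N(−d₂) = -397.381707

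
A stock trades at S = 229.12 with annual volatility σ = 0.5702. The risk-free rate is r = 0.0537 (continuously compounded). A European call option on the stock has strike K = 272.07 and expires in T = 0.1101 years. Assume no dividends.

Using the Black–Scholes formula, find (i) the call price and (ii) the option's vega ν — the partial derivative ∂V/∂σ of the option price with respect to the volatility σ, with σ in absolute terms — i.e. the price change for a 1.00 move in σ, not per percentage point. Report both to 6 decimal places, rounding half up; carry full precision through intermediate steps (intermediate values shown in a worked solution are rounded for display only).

σ√T = 0.5702·√0.1101 = 0.189200
d₁ = (ln(S/K) + (r+σ²/2)T) / (σ√T) = (ln(229.12/272.07) + (0.0537+0.5702²/2)·0.1101) / 0.189200 = (-0.171814 + 0.023811) / 0.189200 = -0.782256
d₂ = d₁ − σ√T = -0.782256 − 0.189200 = -0.971456
e^{−rT} = e^{−0.0537·0.1101} = 0.994105
N(d₁) = 0.217032,  N(d₂) = 0.165661
Call price V = S·N(d₁) − K·e^{−rT}·N(d₂) = 49.726357 − 44.805571 = 4.920785
φ(d₁) = (1/√(2π))·e^{−d₁²/2} = 0.293787
ν = S·φ(d₁)·√T = 22.335150

price = 4.920785
ν = 22.335150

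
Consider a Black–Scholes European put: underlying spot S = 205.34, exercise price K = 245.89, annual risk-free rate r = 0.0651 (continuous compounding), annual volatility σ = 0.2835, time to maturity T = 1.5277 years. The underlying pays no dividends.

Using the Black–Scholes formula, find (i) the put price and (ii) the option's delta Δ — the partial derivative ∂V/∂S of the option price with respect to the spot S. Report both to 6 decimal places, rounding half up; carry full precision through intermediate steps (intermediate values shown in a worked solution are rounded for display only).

σ√T = 0.2835·√1.5277 = 0.350406
d₁ = (ln(S/K) + (r+σ²/2)T) / (σ√T) = (ln(205.34/245.89) + (0.0651+0.2835²/2)·1.5277) / 0.350406 = (-0.180217 + 0.160846) / 0.350406 = -0.055283
d₂ = d₁ − σ√T = -0.055283 − 0.350406 = -0.405689
e^{−rT} = e^{−0.0651·1.5277} = 0.905332
N(−d₁) = 0.522044,  N(−d₂) = 0.657515
Put price V = K·e^{−rT}·N(−d₂) − S·N(−d₁) = 146.370740 − 107.196413 = 39.174327
Δ = −N(−d₁) = -0.522044

price = 39.174327
Δ = -0.522044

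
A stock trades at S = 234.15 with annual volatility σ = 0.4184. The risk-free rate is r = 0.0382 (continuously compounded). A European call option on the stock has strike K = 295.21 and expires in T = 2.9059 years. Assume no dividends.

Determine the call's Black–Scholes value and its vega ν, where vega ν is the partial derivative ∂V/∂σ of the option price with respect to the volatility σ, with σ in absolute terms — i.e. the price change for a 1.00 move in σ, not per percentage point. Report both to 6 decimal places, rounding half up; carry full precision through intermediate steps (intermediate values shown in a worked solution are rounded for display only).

σ√T = 0.4184·√2.9059 = 0.713234
d₁ = (ln(S/K) + (r+σ²/2)T) / (σ√T) = (ln(234.15/295.21) + (0.0382+0.4184²/2)·2.9059) / 0.713234 = (-0.231725 + 0.365357) / 0.713234 = 0.187360
d₂ = d₁ − σ√T = 0.187360 − 0.713234 = -0.525874
e^{−rT} = e^{−0.0382·2.9059} = 0.894934
N(d₁) = 0.574311,  N(d₂) = 0.299488
Call price V = S·N(d₁) − K·e^{−rT}·N(d₂) = 134.474898 − 79.122761 = 55.352137
φ(d₁) = (1/√(2π))·e^{−d₁²/2} = 0.392001
ν = S·φ(d₁)·√T = 156.466675

price = 55.352137
ν = 156.466675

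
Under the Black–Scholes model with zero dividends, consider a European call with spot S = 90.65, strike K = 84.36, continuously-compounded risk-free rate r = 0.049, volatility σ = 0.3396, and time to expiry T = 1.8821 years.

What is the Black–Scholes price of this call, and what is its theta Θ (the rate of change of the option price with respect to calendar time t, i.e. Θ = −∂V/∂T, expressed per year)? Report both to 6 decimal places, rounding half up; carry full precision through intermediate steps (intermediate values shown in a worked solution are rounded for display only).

price = 23.223146
Θ = -5.835327

σ√T = 0.3396·√1.8821 = 0.465896
d₁ = (ln(S/K) + (r+σ²/2)T) / (σ√T) = (ln(90.65/84.36) + (0.049+0.3396²/2)·1.8821) / 0.465896 = (0.071913 + 0.200752) / 0.465896 = 0.585249
d₂ = d₁ − σ√T = 0.585249 − 0.465896 = 0.119353
e^{−rT} = e^{−0.049·1.8821} = 0.911902
N(d₁) = 0.720810,  N(d₂) = 0.547502
Call price V = S·N(d₁) − K·e^{−rT}·N(d₂) = 65.341403 − 42.118257 = 23.223146
φ(d₁) = (1/√(2π))·e^{−d₁²/2} = 0.336150
Θ = −S·φ(d₁)·σ/(2√T) − r·K·e^{−rT}·N(d₂) = −3.771532 − 2.063795 = -5.835327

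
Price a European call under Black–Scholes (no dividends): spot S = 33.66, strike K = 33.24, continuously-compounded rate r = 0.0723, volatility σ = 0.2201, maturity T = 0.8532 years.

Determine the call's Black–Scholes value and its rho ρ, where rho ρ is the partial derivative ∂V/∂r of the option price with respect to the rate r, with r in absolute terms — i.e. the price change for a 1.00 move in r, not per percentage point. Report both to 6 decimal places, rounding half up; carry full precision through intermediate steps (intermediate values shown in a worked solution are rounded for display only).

price = 4.004696
ρ = 16.103018

σ√T = 0.2201·√0.8532 = 0.203304
d₁ = (ln(S/K) + (r+σ²/2)T) / (σ√T) = (ln(33.66/33.24) + (0.0723+0.2201²/2)·0.8532) / 0.203304 = (0.012556 + 0.082353) / 0.203304 = 0.466832
d₂ = d₁ − σ√T = 0.466832 − 0.203304 = 0.263529
e^{−rT} = e^{−0.0723·0.8532} = 0.940178
N(d₁) = 0.679690,  N(d₂) = 0.603928
Call price V = S·N(d₁) − K·e^{−rT}·N(d₂) = 22.878369 − 18.873673 = 4.004696
ρ = K·T·e^{−rT}·N(d₂) = 16.103018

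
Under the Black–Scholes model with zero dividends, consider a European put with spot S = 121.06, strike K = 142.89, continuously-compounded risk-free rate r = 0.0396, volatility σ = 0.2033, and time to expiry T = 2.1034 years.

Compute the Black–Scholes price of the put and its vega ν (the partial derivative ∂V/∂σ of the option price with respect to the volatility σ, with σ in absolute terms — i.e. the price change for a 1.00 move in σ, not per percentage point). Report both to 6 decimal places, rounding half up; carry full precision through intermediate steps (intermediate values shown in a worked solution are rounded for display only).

price = 20.574632
ν = 69.433228

σ√T = 0.2033·√2.1034 = 0.294848
d₁ = (ln(S/K) + (r+σ²/2)T) / (σ√T) = (ln(121.06/142.89) + (0.0396+0.2033²/2)·2.1034) / 0.294848 = (-0.165789 + 0.126762) / 0.294848 = -0.132361
d₂ = d₁ − σ√T = -0.132361 − 0.294848 = -0.427209
e^{−rT} = e^{−0.0396·2.1034} = 0.920080
N(−d₁) = 0.552651,  N(−d₂) = 0.665387
Put price V = K·e^{−rT}·N(−d₂) − S·N(−d₁) = 87.478530 − 66.903898 = 20.574632
φ(d₁) = (1/√(2π))·e^{−d₁²/2} = 0.395463
ν = S·φ(d₁)·√T = 69.433228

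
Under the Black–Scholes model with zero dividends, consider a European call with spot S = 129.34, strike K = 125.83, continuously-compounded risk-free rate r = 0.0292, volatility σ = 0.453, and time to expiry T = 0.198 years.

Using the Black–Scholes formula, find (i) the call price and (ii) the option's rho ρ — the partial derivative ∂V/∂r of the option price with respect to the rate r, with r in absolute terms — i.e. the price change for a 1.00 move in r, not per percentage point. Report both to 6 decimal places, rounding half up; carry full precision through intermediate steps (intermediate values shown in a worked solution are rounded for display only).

σ√T = 0.453·√0.198 = 0.201572
d₁ = (ln(S/K) + (r+σ²/2)T) / (σ√T) = (ln(129.34/125.83) + (0.0292+0.453²/2)·0.198) / 0.201572 = (0.027513 + 0.026097) / 0.201572 = 0.265960
d₂ = d₁ − σ√T = 0.265960 − 0.201572 = 0.064387
e^{−rT} = e^{−0.0292·0.198} = 0.994235
N(d₁) = 0.604865,  N(d₂) = 0.525669
Call price V = S·N(d₁) − K·e^{−rT}·N(d₂) = 78.233222 − 65.763625 = 12.469597
ρ = K·T·e^{−rT}·N(d₂) = 13.021198

price = 12.469597
ρ = 13.021198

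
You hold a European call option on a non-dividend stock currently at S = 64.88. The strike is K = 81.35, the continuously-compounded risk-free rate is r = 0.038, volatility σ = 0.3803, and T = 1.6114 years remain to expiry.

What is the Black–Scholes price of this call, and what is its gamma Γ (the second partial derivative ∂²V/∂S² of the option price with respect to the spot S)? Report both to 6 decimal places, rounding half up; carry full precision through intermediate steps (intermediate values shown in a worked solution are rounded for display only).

price = 8.428703
Γ = 0.012673

σ√T = 0.3803·√1.6114 = 0.482756
d₁ = (ln(S/K) + (r+σ²/2)T) / (σ√T) = (ln(64.88/81.35) + (0.038+0.3803²/2)·1.6114) / 0.482756 = (-0.226221 + 0.177760) / 0.482756 = -0.100385
d₂ = d₁ − σ√T = -0.100385 − 0.482756 = -0.583141
e^{−rT} = e^{−0.038·1.6114} = 0.940604
N(d₁) = 0.460019,  N(d₂) = 0.279899
Call price V = S·N(d₁) − K·e^{−rT}·N(d₂) = 29.846061 − 21.417359 = 8.428703
φ(d₁) = (1/√(2π))·e^{−d₁²/2} = 0.396937
Γ = φ(d₁) / (S·σ·√T) = 0.012673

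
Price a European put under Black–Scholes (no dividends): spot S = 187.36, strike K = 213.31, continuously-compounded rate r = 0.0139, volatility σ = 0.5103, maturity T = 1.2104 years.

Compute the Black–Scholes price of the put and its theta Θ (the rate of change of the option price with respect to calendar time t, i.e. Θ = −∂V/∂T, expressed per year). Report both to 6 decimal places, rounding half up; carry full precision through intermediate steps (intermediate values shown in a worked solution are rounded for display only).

price = 55.950193
Θ = -15.282682

σ√T = 0.5103·√1.2104 = 0.561423
d₁ = (ln(S/K) + (r+σ²/2)T) / (σ√T) = (ln(187.36/213.31) + (0.0139+0.5103²/2)·1.2104) / 0.561423 = (-0.129715 + 0.174422) / 0.561423 = 0.079633
d₂ = d₁ − σ√T = 0.079633 − 0.561423 = -0.481790
e^{−rT} = e^{−0.0139·1.2104} = 0.983316
N(−d₁) = 0.468265,  N(−d₂) = 0.685022
Put price V = K·e^{−rT}·N(−d₂) − S·N(−d₁) = 143.684251 − 87.734059 = 55.950193
φ(d₁) = (1/√(2π))·e^{−d₁²/2} = 0.397679
Θ = −S·φ(d₁)·σ/(2√T) + r·K·e^{−rT}·N(−d₂) = −17.279893 + 1.997211 = -15.282682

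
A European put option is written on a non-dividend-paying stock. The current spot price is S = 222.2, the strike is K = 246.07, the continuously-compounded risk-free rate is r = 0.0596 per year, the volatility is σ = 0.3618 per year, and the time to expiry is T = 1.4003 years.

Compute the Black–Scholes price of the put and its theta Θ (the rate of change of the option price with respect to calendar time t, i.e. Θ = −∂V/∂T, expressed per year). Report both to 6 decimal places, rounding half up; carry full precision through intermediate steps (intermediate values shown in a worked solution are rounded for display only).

σ√T = 0.3618·√1.4003 = 0.428133
d₁ = (ln(S/K) + (r+σ²/2)T) / (σ√T) = (ln(222.2/246.07) + (0.0596+0.3618²/2)·1.4003) / 0.428133 = (-0.102038 + 0.175107) / 0.428133 = 0.170668
d₂ = d₁ − σ√T = 0.170668 − 0.428133 = -0.257465
e^{−rT} = e^{−0.0596·1.4003} = 0.919930
N(−d₁) = 0.432242,  N(−d₂) = 0.601590
Put price V = K·e^{−rT}·N(−d₂) − S·N(−d₁) = 136.180229 − 96.044235 = 40.135994
φ(d₁) = (1/√(2π))·e^{−d₁²/2} = 0.393174
Θ = −S·φ(d₁)·σ/(2√T) + r·K·e^{−rT}·N(−d₂) = −13.355408 + 8.116342 = -5.239066

price = 40.135994
Θ = -5.239066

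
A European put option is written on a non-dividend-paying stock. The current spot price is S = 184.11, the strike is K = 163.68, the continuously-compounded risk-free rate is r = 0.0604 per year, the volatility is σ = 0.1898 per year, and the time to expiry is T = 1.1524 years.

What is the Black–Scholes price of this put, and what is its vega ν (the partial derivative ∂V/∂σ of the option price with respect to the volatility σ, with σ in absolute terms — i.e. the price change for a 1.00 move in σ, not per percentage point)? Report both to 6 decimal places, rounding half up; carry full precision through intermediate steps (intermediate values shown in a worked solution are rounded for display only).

price = 3.302954
ν = 46.830370

σ√T = 0.1898·√1.1524 = 0.203750
d₁ = (ln(S/K) + (r+σ²/2)T) / (σ√T) = (ln(184.11/163.68) + (0.0604+0.1898²/2)·1.1524) / 0.203750 = (0.117620 + 0.090362) / 0.203750 = 1.020771
d₂ = d₁ − σ√T = 1.020771 − 0.203750 = 0.817021
e^{−rT} = e^{−0.0604·1.1524} = 0.932762
N(−d₁) = 0.153682,  N(−d₂) = 0.206958
Put price V = K·e^{−rT}·N(−d₂) − S·N(−d₁) = 31.597268 − 28.294313 = 3.302954
φ(d₁) = (1/√(2π))·e^{−d₁²/2} = 0.236946
ν = S·φ(d₁)·√T = 46.830370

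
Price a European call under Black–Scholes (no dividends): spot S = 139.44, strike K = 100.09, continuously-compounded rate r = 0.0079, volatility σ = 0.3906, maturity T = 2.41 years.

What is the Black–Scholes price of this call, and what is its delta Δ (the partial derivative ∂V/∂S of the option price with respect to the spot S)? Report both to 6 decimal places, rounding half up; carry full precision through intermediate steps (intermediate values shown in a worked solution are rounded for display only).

σ√T = 0.3906·√2.41 = 0.606374
d₁ = (ln(S/K) + (r+σ²/2)T) / (σ√T) = (ln(139.44/100.09) + (0.0079+0.3906²/2)·2.41) / 0.606374 = (0.331565 + 0.202884) / 0.606374 = 0.881384
d₂ = d₁ − σ√T = 0.881384 − 0.606374 = 0.275010
e^{−rT} = e^{−0.0079·2.41} = 0.981141
N(d₁) = 0.810945,  N(d₂) = 0.608346
Call price V = S·N(d₁) − K·e^{−rT}·N(d₂) = 113.078165 − 59.741003 = 53.337162
Δ = N(d₁) = 0.810945

price = 53.337162
Δ = 0.810945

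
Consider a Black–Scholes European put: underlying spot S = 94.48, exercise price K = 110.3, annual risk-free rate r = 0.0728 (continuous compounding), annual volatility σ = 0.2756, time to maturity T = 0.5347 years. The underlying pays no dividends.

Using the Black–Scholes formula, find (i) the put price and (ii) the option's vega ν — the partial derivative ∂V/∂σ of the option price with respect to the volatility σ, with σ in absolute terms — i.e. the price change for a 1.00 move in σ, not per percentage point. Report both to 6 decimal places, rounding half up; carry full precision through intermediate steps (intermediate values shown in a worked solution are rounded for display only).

price = 15.142691
ν = 24.629585

σ√T = 0.2756·√0.5347 = 0.201527
d₁ = (ln(S/K) + (r+σ²/2)T) / (σ√T) = (ln(94.48/110.3) + (0.0728+0.2756²/2)·0.5347) / 0.201527 = (-0.154816 + 0.059233) / 0.201527 = -0.474292
d₂ = d₁ − σ√T = -0.474292 − 0.201527 = -0.675820
e^{−rT} = e^{−0.0728·0.5347} = 0.961822
N(−d₁) = 0.682354,  N(−d₂) = 0.750422
Put price V = K·e^{−rT}·N(−d₂) − S·N(−d₁) = 79.611520 − 64.468829 = 15.142691
φ(d₁) = (1/√(2π))·e^{−d₁²/2} = 0.356502
ν = S·φ(d₁)·√T = 24.629585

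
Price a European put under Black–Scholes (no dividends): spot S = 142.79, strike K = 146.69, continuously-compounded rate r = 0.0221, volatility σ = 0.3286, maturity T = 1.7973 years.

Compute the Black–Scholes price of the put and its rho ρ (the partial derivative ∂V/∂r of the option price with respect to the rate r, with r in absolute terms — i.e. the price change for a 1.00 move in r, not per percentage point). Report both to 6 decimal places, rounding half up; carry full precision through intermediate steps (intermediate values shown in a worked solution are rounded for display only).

price = 23.839521
ρ = -145.906548

σ√T = 0.3286·√1.7973 = 0.440532
d₁ = (ln(S/K) + (r+σ²/2)T) / (σ√T) = (ln(142.79/146.69) + (0.0221+0.3286²/2)·1.7973) / 0.440532 = (-0.026946 + 0.136755) / 0.440532 = 0.249263
d₂ = d₁ − σ√T = 0.249263 − 0.440532 = -0.191270
e^{−rT} = e^{−0.0221·1.7973} = 0.961058
N(−d₁) = 0.401579,  N(−d₂) = 0.575843
Put price V = K·e^{−rT}·N(−d₂) − S·N(−d₁) = 81.180965 − 57.341444 = 23.839521
ρ = −K·T·e^{−rT}·N(−d₂) = -145.906548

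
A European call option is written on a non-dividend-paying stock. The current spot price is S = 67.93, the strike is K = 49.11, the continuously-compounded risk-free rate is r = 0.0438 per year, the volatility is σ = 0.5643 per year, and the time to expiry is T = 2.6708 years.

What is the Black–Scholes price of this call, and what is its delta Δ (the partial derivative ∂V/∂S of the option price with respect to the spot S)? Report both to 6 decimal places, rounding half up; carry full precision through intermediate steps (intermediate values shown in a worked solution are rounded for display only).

price = 33.982563
Δ = 0.826323

σ√T = 0.5643·√2.6708 = 0.922212
d₁ = (ln(S/K) + (r+σ²/2)T) / (σ√T) = (ln(67.93/49.11) + (0.0438+0.5643²/2)·2.6708) / 0.922212 = (0.324415 + 0.542218) / 0.922212 = 0.939734
d₂ = d₁ − σ√T = 0.939734 − 0.922212 = 0.017522
e^{−rT} = e^{−0.0438·2.6708} = 0.889602
N(d₁) = 0.826323,  N(d₂) = 0.506990
Call price V = S·N(d₁) − K·e^{−rT}·N(d₂) = 56.132114 − 22.149551 = 33.982563
Δ = N(d₁) = 0.826323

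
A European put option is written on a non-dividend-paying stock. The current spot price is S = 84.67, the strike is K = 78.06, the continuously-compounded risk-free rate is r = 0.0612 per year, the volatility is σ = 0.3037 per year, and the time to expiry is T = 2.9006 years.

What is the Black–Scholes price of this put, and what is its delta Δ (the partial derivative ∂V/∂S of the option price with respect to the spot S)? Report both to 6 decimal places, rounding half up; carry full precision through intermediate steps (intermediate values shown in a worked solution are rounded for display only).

price = 7.478411
Δ = -0.223935

σ√T = 0.3037·√2.9006 = 0.517236
d₁ = (ln(S/K) + (r+σ²/2)T) / (σ√T) = (ln(84.67/78.06) + (0.0612+0.3037²/2)·2.9006) / 0.517236 = (0.081284 + 0.311283) / 0.517236 = 0.758970
d₂ = d₁ − σ√T = 0.758970 − 0.517236 = 0.241735
e^{−rT} = e^{−0.0612·2.9006} = 0.837347
N(−d₁) = 0.223935,  N(−d₂) = 0.404493
Put price V = K·e^{−rT}·N(−d₂) − S·N(−d₁) = 26.438996 − 18.960586 = 7.478411
Δ = −N(−d₁) = -0.223935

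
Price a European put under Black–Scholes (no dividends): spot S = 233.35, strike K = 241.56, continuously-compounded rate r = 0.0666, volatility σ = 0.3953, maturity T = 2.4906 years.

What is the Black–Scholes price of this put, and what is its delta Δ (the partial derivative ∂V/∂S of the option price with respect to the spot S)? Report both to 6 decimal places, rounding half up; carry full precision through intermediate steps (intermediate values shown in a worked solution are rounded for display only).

price = 40.419662
Δ = -0.300701

σ√T = 0.3953·√2.4906 = 0.623848
d₁ = (ln(S/K) + (r+σ²/2)T) / (σ√T) = (ln(233.35/241.56) + (0.0666+0.3953²/2)·2.4906) / 0.623848 = (-0.034578 + 0.360467) / 0.623848 = 0.522385
d₂ = d₁ − σ√T = 0.522385 − 0.623848 = -0.101463
e^{−rT} = e^{−0.0666·2.4906} = 0.847153
N(−d₁) = 0.300701,  N(−d₂) = 0.540409
Put price V = K·e^{−rT}·N(−d₂) − S·N(−d₁) = 110.588292 − 70.168630 = 40.419662
Δ = −N(−d₁) = -0.300701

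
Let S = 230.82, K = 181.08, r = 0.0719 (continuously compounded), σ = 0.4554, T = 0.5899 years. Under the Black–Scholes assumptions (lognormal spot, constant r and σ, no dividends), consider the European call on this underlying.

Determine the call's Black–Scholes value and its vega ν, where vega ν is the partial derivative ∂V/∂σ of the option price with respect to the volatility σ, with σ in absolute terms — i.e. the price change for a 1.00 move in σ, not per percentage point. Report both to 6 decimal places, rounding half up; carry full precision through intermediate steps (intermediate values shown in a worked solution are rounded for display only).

price = 65.378808
ν = 43.324526

σ√T = 0.4554·√0.5899 = 0.349770
d₁ = (ln(S/K) + (r+σ²/2)T) / (σ√T) = (ln(230.82/181.08) + (0.0719+0.4554²/2)·0.5899) / 0.349770 = (0.242699 + 0.103583) / 0.349770 = 0.990030
d₂ = d₁ − σ√T = 0.990030 − 0.349770 = 0.640260
e^{−rT} = e^{−0.0719·0.5899} = 0.958473
N(d₁) = 0.838920,  N(d₂) = 0.738998
Call price V = S·N(d₁) − K·e^{−rT}·N(d₂) = 193.639574 − 128.260766 = 65.378808
φ(d₁) = (1/√(2π))·e^{−d₁²/2} = 0.244383
ν = S·φ(d₁)·√T = 43.324526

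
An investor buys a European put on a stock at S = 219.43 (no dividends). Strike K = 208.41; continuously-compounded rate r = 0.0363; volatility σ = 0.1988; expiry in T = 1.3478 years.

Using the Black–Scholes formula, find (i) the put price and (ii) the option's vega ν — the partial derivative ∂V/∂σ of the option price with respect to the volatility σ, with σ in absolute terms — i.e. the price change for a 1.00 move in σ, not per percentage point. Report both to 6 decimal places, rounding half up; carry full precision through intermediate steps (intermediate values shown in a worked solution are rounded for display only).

σ√T = 0.1988·√1.3478 = 0.230796
d₁ = (ln(S/K) + (r+σ²/2)T) / (σ√T) = (ln(219.43/208.41) + (0.0363+0.1988²/2)·1.3478) / 0.230796 = (0.051526 + 0.075559) / 0.230796 = 0.550635
d₂ = d₁ − σ√T = 0.550635 − 0.230796 = 0.319839
e^{−rT} = e^{−0.0363·1.3478} = 0.952252
N(−d₁) = 0.290942,  N(−d₂) = 0.374545
Put price V = K·e^{−rT}·N(−d₂) − S·N(−d₁) = 74.331862 − 63.841386 = 10.490476
φ(d₁) = (1/√(2π))·e^{−d₁²/2} = 0.342824
ν = S·φ(d₁)·√T = 87.333319

price = 10.490476
ν = 87.333319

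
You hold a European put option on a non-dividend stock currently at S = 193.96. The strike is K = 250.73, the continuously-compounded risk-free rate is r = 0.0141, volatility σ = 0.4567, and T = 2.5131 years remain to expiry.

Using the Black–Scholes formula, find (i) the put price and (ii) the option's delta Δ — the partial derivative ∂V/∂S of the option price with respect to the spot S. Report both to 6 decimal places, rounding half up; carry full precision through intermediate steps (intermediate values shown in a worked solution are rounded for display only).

σ√T = 0.4567·√2.5131 = 0.723996
d₁ = (ln(S/K) + (r+σ²/2)T) / (σ√T) = (ln(193.96/250.73) + (0.0141+0.4567²/2)·2.5131) / 0.723996 = (-0.256725 + 0.297519) / 0.723996 = 0.056347
d₂ = d₁ − σ√T = 0.056347 − 0.723996 = -0.667649
e^{−rT} = e^{−0.0141·2.5131} = 0.965186
N(−d₁) = 0.477533,  N(−d₂) = 0.747821
Put price V = K·e^{−rT}·N(−d₂) − S·N(−d₁) = 180.973473 − 92.622262 = 88.351212
Δ = −N(−d₁) = -0.477533

price = 88.351212
Δ = -0.477533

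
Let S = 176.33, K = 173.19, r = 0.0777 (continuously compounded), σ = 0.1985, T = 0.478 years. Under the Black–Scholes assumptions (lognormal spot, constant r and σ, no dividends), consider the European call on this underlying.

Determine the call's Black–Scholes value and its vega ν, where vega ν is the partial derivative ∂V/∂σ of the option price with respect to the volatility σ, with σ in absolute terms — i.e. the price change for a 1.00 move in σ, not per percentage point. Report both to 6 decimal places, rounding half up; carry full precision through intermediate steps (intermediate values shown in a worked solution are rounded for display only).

price = 14.860557
ν = 43.545865

σ√T = 0.1985·√0.478 = 0.137238
d₁ = (ln(S/K) + (r+σ²/2)T) / (σ√T) = (ln(176.33/173.19) + (0.0777+0.1985²/2)·0.478) / 0.137238 = (0.017968 + 0.046558) / 0.137238 = 0.470174
d₂ = d₁ − σ√T = 0.470174 − 0.137238 = 0.332936
e^{−rT} = e^{−0.0777·0.478} = 0.963541
N(d₁) = 0.680885,  N(d₂) = 0.630409
Call price V = S·N(d₁) − K·e^{−rT}·N(d₂) = 120.060375 − 105.199818 = 14.860557
φ(d₁) = (1/√(2π))·e^{−d₁²/2} = 0.357196
ν = S·φ(d₁)·√T = 43.545865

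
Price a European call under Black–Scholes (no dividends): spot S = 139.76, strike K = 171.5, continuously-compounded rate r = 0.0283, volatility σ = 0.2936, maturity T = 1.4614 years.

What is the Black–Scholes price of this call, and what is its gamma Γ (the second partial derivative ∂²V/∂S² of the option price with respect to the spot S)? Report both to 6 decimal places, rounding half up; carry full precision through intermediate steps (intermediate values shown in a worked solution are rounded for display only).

price = 11.235999
Γ = 0.007728

σ√T = 0.2936·√1.4614 = 0.354928
d₁ = (ln(S/K) + (r+σ²/2)T) / (σ√T) = (ln(139.76/171.5) + (0.0283+0.2936²/2)·1.4614) / 0.354928 = (-0.204657 + 0.104345) / 0.354928 = -0.282626
d₂ = d₁ − σ√T = -0.282626 − 0.354928 = -0.637554
e^{−rT} = e^{−0.0283·1.4614} = 0.959486
N(d₁) = 0.388732,  N(d₂) = 0.261882
Call price V = S·N(d₁) − K·e^{−rT}·N(d₂) = 54.329156 − 43.093157 = 11.235999
φ(d₁) = (1/√(2π))·e^{−d₁²/2} = 0.383323
Γ = φ(d₁) / (S·σ·√T) = 0.007728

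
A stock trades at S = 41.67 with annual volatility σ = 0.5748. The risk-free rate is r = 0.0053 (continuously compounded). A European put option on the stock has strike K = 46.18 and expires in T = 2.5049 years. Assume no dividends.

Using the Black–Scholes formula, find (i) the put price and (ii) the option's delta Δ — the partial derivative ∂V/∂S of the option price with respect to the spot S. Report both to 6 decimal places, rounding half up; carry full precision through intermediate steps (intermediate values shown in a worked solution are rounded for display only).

σ√T = 0.5748·√2.5049 = 0.909729
d₁ = (ln(S/K) + (r+σ²/2)T) / (σ√T) = (ln(41.67/46.18) + (0.0053+0.5748²/2)·2.5049) / 0.909729 = (-0.102765 + 0.427079) / 0.909729 = 0.356495
d₂ = d₁ − σ√T = 0.356495 − 0.909729 = -0.553234
e^{−rT} = e^{−0.0053·2.5049} = 0.986812
N(−d₁) = 0.360735,  N(−d₂) = 0.709948
Put price V = K·e^{−rT}·N(−d₂) − S·N(−d₁) = 32.353031 − 15.031824 = 17.321208
Δ = −N(−d₁) = -0.360735

price = 17.321208
Δ = -0.360735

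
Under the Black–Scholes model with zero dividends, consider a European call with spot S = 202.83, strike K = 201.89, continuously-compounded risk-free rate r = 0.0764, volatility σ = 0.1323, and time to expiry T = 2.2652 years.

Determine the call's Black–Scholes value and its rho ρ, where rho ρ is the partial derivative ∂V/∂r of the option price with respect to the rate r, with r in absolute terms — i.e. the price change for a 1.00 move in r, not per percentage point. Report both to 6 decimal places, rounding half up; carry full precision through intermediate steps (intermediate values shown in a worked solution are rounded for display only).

price = 36.774588
ρ = 302.364046

σ√T = 0.1323·√2.2652 = 0.199119
d₁ = (ln(S/K) + (r+σ²/2)T) / (σ√T) = (ln(202.83/201.89) + (0.0764+0.1323²/2)·2.2652) / 0.199119 = (0.004645 + 0.192886) / 0.199119 = 0.992022
d₂ = d₁ − σ√T = 0.992022 − 0.199119 = 0.792903
e^{−rT} = e^{−0.0764·2.2652} = 0.841086
N(d₁) = 0.839407,  N(d₂) = 0.786083
Call price V = S·N(d₁) − K·e^{−rT}·N(d₂) = 170.256862 − 133.482274 = 36.774588
ρ = K·T·e^{−rT}·N(d₂) = 302.364046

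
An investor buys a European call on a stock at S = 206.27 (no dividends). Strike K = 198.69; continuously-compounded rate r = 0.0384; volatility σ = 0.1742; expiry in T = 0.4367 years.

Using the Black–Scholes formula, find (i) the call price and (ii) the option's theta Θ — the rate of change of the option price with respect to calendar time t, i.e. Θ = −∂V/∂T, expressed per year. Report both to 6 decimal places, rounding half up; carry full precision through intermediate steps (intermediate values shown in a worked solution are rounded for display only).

σ√T = 0.1742·√0.4367 = 0.115117
d₁ = (ln(S/K) + (r+σ²/2)T) / (σ√T) = (ln(206.27/198.69) + (0.0384+0.1742²/2)·0.4367) / 0.115117 = (0.037440 + 0.023395) / 0.115117 = 0.528466
d₂ = d₁ − σ√T = 0.528466 − 0.115117 = 0.413349
e^{−rT} = e^{−0.0384·0.4367} = 0.983371
N(d₁) = 0.701412,  N(d₂) = 0.660324
Call price V = S·N(d₁) − K·e^{−rT}·N(d₂) = 144.680234 − 129.018068 = 15.662166
φ(d₁) = (1/√(2π))·e^{−d₁²/2} = 0.346949
Θ = −S·φ(d₁)·σ/(2√T) − r·K·e^{−rT}·N(d₂) = −9.432541 − 4.954294 = -14.386835

price = 15.662166
Θ = -14.386835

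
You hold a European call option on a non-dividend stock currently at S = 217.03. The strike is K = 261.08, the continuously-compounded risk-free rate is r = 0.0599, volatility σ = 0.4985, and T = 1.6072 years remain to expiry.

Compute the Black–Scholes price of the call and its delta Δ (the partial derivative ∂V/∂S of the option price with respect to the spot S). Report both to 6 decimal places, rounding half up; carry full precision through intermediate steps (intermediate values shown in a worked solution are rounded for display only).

price = 46.800810
Δ = 0.569821

σ√T = 0.4985·√1.6072 = 0.631975
d₁ = (ln(S/K) + (r+σ²/2)T) / (σ√T) = (ln(217.03/261.08) + (0.0599+0.4985²/2)·1.6072) / 0.631975 = (-0.184791 + 0.295968) / 0.631975 = 0.175919
d₂ = d₁ − σ√T = 0.175919 − 0.631975 = -0.456056
e^{−rT} = e^{−0.0599·1.6072} = 0.908218
N(d₁) = 0.569821,  N(d₂) = 0.324175
Call price V = S·N(d₁) − K·e^{−rT}·N(d₂) = 123.668289 − 76.867479 = 46.800810
Δ = N(d₁) = 0.569821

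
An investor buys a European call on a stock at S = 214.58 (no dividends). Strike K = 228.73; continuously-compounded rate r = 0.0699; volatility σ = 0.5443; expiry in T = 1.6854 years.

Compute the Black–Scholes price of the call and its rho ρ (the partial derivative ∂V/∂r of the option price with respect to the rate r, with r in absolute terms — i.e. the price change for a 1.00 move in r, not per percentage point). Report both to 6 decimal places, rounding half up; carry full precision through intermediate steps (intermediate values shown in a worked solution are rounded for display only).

σ√T = 0.5443·√1.6854 = 0.706626
d₁ = (ln(S/K) + (r+σ²/2)T) / (σ√T) = (ln(214.58/228.73) + (0.0699+0.5443²/2)·1.6854) / 0.706626 = (-0.063860 + 0.367470) / 0.706626 = 0.429662
d₂ = d₁ − σ√T = 0.429662 − 0.706626 = -0.276965
e^{−rT} = e^{−0.0699·1.6854} = 0.888865
N(d₁) = 0.666279,  N(d₂) = 0.390904
Call price V = S·N(d₁) − K·e^{−rT}·N(d₂) = 142.970168 − 79.474681 = 63.495487
ρ = K·T·e^{−rT}·N(d₂) = 133.946627

price = 63.495487
ρ = 133.946627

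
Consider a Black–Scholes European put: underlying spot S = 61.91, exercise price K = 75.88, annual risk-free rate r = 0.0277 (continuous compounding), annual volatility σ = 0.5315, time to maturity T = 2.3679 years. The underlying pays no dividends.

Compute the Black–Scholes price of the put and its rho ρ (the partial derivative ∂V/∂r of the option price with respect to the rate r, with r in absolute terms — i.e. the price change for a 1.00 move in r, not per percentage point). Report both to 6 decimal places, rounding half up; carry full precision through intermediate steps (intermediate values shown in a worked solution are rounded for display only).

price = 25.962291
ρ = -120.852037

σ√T = 0.5315·√2.3679 = 0.817871
d₁ = (ln(S/K) + (r+σ²/2)T) / (σ√T) = (ln(61.91/75.88) + (0.0277+0.5315²/2)·2.3679) / 0.817871 = (-0.203471 + 0.400048) / 0.817871 = 0.240351
d₂ = d₁ − σ√T = 0.240351 − 0.817871 = -0.577520
e^{−rT} = e^{−0.0277·2.3679} = 0.936514
N(−d₁) = 0.405029,  N(−d₂) = 0.718206
Put price V = K·e^{−rT}·N(−d₂) − S·N(−d₁) = 51.037644 − 25.075353 = 25.962291
ρ = −K·T·e^{−rT}·N(−d₂) = -120.852037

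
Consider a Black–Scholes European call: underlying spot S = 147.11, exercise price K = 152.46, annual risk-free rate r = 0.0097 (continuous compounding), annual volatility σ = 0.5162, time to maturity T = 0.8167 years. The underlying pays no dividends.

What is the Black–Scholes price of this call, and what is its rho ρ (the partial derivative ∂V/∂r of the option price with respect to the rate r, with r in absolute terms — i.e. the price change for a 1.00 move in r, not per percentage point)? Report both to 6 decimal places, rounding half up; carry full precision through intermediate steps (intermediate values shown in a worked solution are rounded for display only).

price = 25.488634
ρ = 47.537648

σ√T = 0.5162·√0.8167 = 0.466497
d₁ = (ln(S/K) + (r+σ²/2)T) / (σ√T) = (ln(147.11/152.46) + (0.0097+0.5162²/2)·0.8167) / 0.466497 = (-0.035722 + 0.116732) / 0.466497 = 0.173656
d₂ = d₁ − σ√T = 0.173656 − 0.466497 = -0.292841
e^{−rT} = e^{−0.0097·0.8167} = 0.992109
N(d₁) = 0.568932,  N(d₂) = 0.384822
Call price V = S·N(d₁) − K·e^{−rT}·N(d₂) = 83.695623 − 58.206989 = 25.488634
ρ = K·T·e^{−rT}·N(d₂) = 47.537648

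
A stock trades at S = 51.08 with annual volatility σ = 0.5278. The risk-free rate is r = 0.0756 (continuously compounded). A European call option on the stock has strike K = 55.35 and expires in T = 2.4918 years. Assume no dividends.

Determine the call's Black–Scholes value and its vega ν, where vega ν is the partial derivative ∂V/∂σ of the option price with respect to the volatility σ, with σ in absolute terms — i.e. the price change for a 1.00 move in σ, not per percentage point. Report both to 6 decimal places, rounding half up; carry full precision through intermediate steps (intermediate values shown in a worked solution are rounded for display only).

σ√T = 0.5278·√2.4918 = 0.833155
d₁ = (ln(S/K) + (r+σ²/2)T) / (σ√T) = (ln(51.08/55.35) + (0.0756+0.5278²/2)·2.4918) / 0.833155 = (-0.080284 + 0.535454) / 0.833155 = 0.546321
d₂ = d₁ − σ√T = 0.546321 − 0.833155 = -0.286834
e^{−rT} = e^{−0.0756·2.4918} = 0.828300
N(d₁) = 0.707577,  N(d₂) = 0.387120
Call price V = S·N(d₁) − K·e^{−rT}·N(d₂) = 36.143053 − 17.748040 = 18.395013
φ(d₁) = (1/√(2π))·e^{−d₁²/2} = 0.343636
ν = S·φ(d₁)·√T = 27.708072

price = 18.395013
ν = 27.708072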